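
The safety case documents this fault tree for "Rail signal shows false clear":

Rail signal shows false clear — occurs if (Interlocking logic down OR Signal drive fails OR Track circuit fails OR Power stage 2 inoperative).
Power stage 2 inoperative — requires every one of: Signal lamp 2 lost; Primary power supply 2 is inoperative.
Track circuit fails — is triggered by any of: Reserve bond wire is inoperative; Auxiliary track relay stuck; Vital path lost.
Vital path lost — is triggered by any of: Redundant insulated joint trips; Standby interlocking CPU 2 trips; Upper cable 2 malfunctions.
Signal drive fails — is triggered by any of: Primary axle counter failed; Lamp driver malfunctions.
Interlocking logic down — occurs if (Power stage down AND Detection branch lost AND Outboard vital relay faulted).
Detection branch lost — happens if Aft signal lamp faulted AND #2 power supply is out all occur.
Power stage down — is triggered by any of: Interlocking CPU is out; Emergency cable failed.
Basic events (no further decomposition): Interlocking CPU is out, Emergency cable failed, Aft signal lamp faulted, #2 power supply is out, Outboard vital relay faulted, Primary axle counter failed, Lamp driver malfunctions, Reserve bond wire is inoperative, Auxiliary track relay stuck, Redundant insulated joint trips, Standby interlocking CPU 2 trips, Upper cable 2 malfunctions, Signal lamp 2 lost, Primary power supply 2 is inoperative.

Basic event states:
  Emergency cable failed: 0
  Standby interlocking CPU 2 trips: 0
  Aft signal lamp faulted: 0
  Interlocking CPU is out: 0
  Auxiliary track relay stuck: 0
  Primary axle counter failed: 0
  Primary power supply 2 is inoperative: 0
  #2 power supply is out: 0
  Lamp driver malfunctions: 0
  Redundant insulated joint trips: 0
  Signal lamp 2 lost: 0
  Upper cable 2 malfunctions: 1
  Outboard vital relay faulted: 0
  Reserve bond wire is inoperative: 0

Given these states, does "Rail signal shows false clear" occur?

Power stage down [OR]: Interlocking CPU is out=not, Emergency cable failed=not → no input occurs → does not occur.
Detection branch lost [AND]: Aft signal lamp faulted=not, #2 power supply is out=not → not all inputs occur → does not occur.
Interlocking logic down [AND]: Power stage down=not, Detection branch lost=not, Outboard vital relay faulted=not → not all inputs occur → does not occur.
Signal drive fails [OR]: Primary axle counter failed=not, Lamp driver malfunctions=not → no input occurs → does not occur.
Vital path lost [OR]: Redundant insulated joint trips=not, Standby interlocking CPU 2 trips=not, Upper cable 2 malfunctions=occurs → at least one input occurs → occurs.
Track circuit fails [OR]: Reserve bond wire is inoperative=not, Auxiliary track relay stuck=not, Vital path lost=occurs → at least one input occurs → occurs.
Power stage 2 inoperative [AND]: Signal lamp 2 lost=not, Primary power supply 2 is inoperative=not → not all inputs occur → does not occur.
Rail signal shows false clear [OR]: Interlocking logic down=not, Signal drive fails=not, Track circuit fails=occurs, Power stage 2 inoperative=not → at least one input occurs → occurs.

Yes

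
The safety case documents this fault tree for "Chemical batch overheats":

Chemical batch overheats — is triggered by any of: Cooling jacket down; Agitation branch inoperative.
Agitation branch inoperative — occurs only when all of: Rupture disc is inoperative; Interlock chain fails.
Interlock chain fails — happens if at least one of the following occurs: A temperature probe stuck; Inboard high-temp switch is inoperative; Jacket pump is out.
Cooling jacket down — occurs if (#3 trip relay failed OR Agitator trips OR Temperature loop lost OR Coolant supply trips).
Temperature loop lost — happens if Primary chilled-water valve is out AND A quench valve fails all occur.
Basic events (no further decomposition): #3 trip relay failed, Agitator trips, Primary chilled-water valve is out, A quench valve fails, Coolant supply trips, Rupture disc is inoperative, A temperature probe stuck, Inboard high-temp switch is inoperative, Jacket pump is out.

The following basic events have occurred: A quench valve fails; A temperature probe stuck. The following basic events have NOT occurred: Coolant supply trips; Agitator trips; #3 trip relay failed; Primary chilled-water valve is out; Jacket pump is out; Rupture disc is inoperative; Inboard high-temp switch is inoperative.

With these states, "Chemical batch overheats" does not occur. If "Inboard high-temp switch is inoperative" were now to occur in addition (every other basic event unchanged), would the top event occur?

No

Counterfactual: set "Inboard high-temp switch is inoperative" to occurred.
Temperature loop lost [AND]: Primary chilled-water valve is out=not, A quench valve fails=occurs → not all inputs occur → does not occur.
Cooling jacket down [OR]: #3 trip relay failed=not, Agitator trips=not, Temperature loop lost=not, Coolant supply trips=not → no input occurs → does not occur.
Interlock chain fails [OR]: A temperature probe stuck=occurs, Inboard high-temp switch is inoperative=occurs, Jacket pump is out=not → at least one input occurs → occurs.
Agitation branch inoperative [AND]: Rupture disc is inoperative=not, Interlock chain fails=occurs → not all inputs occur → does not occur.
Chemical batch overheats [OR]: Cooling jacket down=not, Agitation branch inoperative=not → no input occurs → does not occur.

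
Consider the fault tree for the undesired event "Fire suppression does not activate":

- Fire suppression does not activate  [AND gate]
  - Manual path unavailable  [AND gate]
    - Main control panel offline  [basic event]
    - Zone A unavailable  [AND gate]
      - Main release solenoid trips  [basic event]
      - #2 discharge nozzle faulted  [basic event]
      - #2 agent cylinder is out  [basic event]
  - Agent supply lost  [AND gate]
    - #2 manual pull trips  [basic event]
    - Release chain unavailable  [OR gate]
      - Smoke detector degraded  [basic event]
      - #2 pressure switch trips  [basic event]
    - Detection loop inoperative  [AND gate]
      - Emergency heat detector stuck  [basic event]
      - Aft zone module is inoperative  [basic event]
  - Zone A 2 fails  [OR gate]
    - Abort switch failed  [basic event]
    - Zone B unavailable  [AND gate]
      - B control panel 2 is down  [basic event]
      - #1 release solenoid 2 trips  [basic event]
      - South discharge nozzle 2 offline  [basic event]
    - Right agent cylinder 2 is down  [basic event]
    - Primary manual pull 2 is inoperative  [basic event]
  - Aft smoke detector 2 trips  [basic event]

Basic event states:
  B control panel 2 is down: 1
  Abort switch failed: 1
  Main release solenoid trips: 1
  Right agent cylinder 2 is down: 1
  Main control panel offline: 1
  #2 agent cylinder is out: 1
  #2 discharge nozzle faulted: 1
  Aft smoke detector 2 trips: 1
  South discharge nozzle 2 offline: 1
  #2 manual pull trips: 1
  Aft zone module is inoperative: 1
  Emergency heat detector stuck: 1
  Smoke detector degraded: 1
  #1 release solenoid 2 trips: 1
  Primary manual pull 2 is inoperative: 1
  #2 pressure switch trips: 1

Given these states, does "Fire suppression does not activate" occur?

Zone A unavailable [AND]: Main release solenoid trips=occurs, #2 discharge nozzle faulted=occurs, #2 agent cylinder is out=occurs → all inputs occur → occurs.
Manual path unavailable [AND]: Main control panel offline=occurs, Zone A unavailable=occurs → all inputs occur → occurs.
Release chain unavailable [OR]: Smoke detector degraded=occurs, #2 pressure switch trips=occurs → at least one input occurs → occurs.
Detection loop inoperative [AND]: Emergency heat detector stuck=occurs, Aft zone module is inoperative=occurs → all inputs occur → occurs.
Agent supply lost [AND]: #2 manual pull trips=occurs, Release chain unavailable=occurs, Detection loop inoperative=occurs → all inputs occur → occurs.
Zone B unavailable [AND]: B control panel 2 is down=occurs, #1 release solenoid 2 trips=occurs, South discharge nozzle 2 offline=occurs → all inputs occur → occurs.
Zone A 2 fails [OR]: Abort switch failed=occurs, Zone B unavailable=occurs, Right agent cylinder 2 is down=occurs, Primary manual pull 2 is inoperative=occurs → at least one input occurs → occurs.
Fire suppression does not activate [AND]: Manual path unavailable=occurs, Agent supply lost=occurs, Zone A 2 fails=occurs, Aft smoke detector 2 trips=occurs → all inputs occur → occurs.

Yes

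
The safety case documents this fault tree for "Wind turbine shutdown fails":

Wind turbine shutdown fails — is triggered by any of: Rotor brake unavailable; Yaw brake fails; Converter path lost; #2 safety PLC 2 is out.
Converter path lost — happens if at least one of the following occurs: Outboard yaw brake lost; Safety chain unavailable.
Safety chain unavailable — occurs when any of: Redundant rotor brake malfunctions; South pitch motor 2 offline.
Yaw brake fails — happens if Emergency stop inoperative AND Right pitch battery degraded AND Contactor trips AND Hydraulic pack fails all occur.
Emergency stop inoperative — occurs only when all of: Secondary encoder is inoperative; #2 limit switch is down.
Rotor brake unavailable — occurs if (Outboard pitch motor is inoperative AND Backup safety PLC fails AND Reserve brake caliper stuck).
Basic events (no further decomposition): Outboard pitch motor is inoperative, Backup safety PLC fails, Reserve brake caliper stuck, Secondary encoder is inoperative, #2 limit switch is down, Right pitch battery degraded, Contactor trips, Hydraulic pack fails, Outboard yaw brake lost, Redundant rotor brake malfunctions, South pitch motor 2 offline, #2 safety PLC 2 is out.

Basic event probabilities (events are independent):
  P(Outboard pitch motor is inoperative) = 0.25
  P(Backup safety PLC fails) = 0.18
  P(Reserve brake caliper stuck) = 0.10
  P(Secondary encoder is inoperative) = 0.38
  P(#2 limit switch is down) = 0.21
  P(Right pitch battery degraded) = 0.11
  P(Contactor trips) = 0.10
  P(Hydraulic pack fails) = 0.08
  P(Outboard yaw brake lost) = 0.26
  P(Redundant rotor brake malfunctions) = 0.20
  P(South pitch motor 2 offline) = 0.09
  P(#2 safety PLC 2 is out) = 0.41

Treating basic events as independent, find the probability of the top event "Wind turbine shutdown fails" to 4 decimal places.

0.6836

P(Rotor brake unavailable) [AND] = 0.25 × 0.18 × 0.10 = 0.004500
P(Emergency stop inoperative) [AND] = 0.38 × 0.21 = 0.079800
P(Yaw brake fails) [AND] = 0.079800 × 0.11 × 0.10 × 0.08 = 0.000070
P(Safety chain unavailable) [OR] = 1 − (1−0.20) × (1−0.09) = 0.272000
P(Converter path lost) [OR] = 1 − (1−0.26) × (1−0.272000) = 0.461280
P(Wind turbine shutdown fails) [OR] = 1 − (1−0.004500) × (1−0.000070) × (1−0.461280) × (1−0.41) = 0.683608
Rounded to 4 decimal places: P(Wind turbine shutdown fails) ≈ 0.6836.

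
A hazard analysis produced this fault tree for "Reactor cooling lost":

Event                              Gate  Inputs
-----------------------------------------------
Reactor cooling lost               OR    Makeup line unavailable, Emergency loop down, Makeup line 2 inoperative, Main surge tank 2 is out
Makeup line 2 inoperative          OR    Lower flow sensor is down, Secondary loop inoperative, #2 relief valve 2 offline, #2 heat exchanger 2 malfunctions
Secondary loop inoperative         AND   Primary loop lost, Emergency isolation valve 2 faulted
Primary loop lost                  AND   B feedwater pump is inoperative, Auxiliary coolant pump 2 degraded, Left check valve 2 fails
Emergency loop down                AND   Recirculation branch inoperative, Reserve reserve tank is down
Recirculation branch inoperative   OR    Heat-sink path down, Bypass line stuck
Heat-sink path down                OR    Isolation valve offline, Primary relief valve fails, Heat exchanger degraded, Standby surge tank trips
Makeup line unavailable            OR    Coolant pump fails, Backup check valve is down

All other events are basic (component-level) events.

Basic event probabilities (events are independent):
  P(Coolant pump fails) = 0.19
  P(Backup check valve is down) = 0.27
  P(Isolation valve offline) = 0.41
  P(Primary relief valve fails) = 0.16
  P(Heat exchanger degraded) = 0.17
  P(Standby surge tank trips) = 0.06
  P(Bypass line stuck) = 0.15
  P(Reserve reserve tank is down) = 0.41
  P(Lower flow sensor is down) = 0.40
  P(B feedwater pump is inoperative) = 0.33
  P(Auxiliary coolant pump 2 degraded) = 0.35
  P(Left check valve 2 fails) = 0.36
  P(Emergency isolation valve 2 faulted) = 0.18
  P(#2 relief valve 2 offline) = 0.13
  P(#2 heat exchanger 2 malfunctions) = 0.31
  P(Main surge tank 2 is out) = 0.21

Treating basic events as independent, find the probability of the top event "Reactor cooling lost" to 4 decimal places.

P(Makeup line unavailable) [OR] = 1 − (1−0.19) × (1−0.27) = 0.408700
P(Heat-sink path down) [OR] = 1 − (1−0.41) × (1−0.16) × (1−0.17) × (1−0.06) = 0.613333
P(Recirculation branch inoperative) [OR] = 1 − (1−0.613333) × (1−0.15) = 0.671333
P(Emergency loop down) [AND] = 0.671333 × 0.41 = 0.275247
P(Primary loop lost) [AND] = 0.33 × 0.35 × 0.36 = 0.041580
P(Secondary loop inoperative) [AND] = 0.041580 × 0.18 = 0.007484
P(Makeup line 2 inoperative) [OR] = 1 − (1−0.40) × (1−0.007484) × (1−0.13) × (1−0.31) = 0.642516
P(Reactor cooling lost) [OR] = 1 − (1−0.408700) × (1−0.275247) × (1−0.642516) × (1−0.21) = 0.878973
Rounded to 4 decimal places: P(Reactor cooling lost) ≈ 0.8790.

0.8790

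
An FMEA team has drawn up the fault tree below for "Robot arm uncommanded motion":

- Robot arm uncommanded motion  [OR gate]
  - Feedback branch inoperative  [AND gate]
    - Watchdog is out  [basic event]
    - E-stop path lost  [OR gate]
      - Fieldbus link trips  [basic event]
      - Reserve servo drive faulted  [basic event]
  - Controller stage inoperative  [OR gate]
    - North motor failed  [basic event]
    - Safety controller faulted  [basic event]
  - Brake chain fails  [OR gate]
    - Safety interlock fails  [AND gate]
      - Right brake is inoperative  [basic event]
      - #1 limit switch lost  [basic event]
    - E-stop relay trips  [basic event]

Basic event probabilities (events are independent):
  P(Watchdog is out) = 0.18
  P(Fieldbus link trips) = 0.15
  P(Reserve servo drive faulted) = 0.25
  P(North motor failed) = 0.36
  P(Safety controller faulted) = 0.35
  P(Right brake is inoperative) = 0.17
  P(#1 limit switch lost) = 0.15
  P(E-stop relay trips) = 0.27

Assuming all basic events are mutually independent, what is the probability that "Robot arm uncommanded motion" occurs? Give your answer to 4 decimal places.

0.7234

P(E-stop path lost) [OR] = 1 − (1−0.15) × (1−0.25) = 0.362500
P(Feedback branch inoperative) [AND] = 0.18 × 0.362500 = 0.065250
P(Controller stage inoperative) [OR] = 1 − (1−0.36) × (1−0.35) = 0.584000
P(Safety interlock fails) [AND] = 0.17 × 0.15 = 0.025500
P(Brake chain fails) [OR] = 1 − (1−0.025500) × (1−0.27) = 0.288615
P(Robot arm uncommanded motion) [OR] = 1 − (1−0.065250) × (1−0.584000) × (1−0.288615) = 0.723374
Rounded to 4 decimal places: P(Robot arm uncommanded motion) ≈ 0.7234.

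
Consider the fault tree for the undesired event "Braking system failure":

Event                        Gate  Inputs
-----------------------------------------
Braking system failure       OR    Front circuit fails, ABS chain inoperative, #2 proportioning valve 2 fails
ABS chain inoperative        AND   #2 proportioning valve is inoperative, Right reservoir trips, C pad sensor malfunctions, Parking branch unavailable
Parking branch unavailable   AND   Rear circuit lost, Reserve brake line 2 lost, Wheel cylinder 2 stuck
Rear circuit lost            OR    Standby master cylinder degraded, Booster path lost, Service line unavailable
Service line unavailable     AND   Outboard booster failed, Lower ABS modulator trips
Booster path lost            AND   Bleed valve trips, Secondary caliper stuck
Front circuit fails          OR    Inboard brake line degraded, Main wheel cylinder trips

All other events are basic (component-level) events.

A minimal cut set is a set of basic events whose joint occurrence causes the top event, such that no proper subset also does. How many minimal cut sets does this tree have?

Front circuit fails [OR]: union of children's cut sets → 2 cut set(s).
Booster path lost [AND]: one cut set from each child combined → 1 × 1 = 1 cut set(s).
Service line unavailable [AND]: one cut set from each child combined → 1 × 1 = 1 cut set(s).
Rear circuit lost [OR]: union of children's cut sets → 3 cut set(s).
Parking branch unavailable [AND]: one cut set from each child combined → 3 × 1 × 1 = 3 cut set(s).
ABS chain inoperative [AND]: one cut set from each child combined → 1 × 1 × 1 × 3 = 3 cut set(s).
Braking system failure [OR]: union of children's cut sets → 6 cut set(s).
Minimal cut sets: {Inboard brake line degraded}; {Main wheel cylinder trips}; {#2 proportioning valve is inoperative, C pad sensor malfunctions, Reserve brake line 2 lost, Right reservoir trips, Standby master cylinder degraded, Wheel cylinder 2 stuck}; {#2 proportioning valve is inoperative, Bleed valve trips, C pad sensor malfunctions, Reserve brake line 2 lost, Right reservoir trips, Secondary caliper stuck, Wheel cylinder 2 stuck}; {#2 proportioning valve is inoperative, C pad sensor malfunctions, Lower ABS modulator trips, Outboard booster failed, Reserve brake line 2 lost, Right reservoir trips, Wheel cylinder 2 stuck}; {#2 proportioning valve 2 fails}.

6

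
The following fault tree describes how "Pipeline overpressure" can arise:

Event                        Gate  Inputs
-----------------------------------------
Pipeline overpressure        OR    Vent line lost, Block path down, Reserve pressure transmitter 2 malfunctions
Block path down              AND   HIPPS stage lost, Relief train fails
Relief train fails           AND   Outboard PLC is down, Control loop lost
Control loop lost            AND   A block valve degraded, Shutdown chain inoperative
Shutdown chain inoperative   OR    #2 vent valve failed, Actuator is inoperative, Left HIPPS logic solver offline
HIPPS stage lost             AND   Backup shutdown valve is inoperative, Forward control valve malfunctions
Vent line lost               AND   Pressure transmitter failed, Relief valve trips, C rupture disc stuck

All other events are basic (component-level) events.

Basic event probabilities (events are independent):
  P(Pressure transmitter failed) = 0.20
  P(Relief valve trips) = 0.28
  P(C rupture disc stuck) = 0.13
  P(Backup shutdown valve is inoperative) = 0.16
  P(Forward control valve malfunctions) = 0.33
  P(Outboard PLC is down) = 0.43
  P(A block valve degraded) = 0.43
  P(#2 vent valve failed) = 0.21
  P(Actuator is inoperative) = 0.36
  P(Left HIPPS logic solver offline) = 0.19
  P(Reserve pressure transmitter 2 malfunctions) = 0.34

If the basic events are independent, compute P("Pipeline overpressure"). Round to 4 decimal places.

P(Vent line lost) [AND] = 0.20 × 0.28 × 0.13 = 0.007280
P(HIPPS stage lost) [AND] = 0.16 × 0.33 = 0.052800
P(Shutdown chain inoperative) [OR] = 1 − (1−0.21) × (1−0.36) × (1−0.19) = 0.590464
P(Control loop lost) [AND] = 0.43 × 0.590464 = 0.253900
P(Relief train fails) [AND] = 0.43 × 0.253900 = 0.109177
P(Block path down) [AND] = 0.052800 × 0.109177 = 0.005765
P(Pipeline overpressure) [OR] = 1 − (1−0.007280) × (1−0.005765) × (1−0.34) = 0.348582
Rounded to 4 decimal places: P(Pipeline overpressure) ≈ 0.3486.

0.3486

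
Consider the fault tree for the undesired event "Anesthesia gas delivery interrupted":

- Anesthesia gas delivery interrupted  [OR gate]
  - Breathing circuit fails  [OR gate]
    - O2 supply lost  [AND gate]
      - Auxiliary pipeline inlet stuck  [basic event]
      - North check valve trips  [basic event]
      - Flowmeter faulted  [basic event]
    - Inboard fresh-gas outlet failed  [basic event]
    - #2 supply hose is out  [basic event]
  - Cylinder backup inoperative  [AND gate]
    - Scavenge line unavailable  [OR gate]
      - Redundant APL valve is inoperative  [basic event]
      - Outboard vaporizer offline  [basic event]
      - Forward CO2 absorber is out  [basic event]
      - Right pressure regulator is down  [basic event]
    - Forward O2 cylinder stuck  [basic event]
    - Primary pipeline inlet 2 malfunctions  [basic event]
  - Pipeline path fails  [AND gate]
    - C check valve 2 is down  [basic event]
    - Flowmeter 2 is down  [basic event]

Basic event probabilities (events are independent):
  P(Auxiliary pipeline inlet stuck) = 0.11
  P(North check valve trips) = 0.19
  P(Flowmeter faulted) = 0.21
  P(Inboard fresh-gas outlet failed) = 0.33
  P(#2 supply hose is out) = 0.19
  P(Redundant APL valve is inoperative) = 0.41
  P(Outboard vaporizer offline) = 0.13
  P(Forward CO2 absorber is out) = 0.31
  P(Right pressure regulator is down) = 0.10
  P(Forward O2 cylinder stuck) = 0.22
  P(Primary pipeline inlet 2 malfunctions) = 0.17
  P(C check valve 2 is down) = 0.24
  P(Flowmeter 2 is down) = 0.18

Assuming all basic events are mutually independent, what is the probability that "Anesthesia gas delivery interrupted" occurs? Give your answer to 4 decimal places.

P(O2 supply lost) [AND] = 0.11 × 0.19 × 0.21 = 0.004389
P(Breathing circuit fails) [OR] = 1 − (1−0.004389) × (1−0.33) × (1−0.19) = 0.459682
P(Scavenge line unavailable) [OR] = 1 − (1−0.41) × (1−0.13) × (1−0.31) × (1−0.10) = 0.681241
P(Cylinder backup inoperative) [AND] = 0.681241 × 0.22 × 0.17 = 0.025478
P(Pipeline path fails) [AND] = 0.24 × 0.18 = 0.043200
P(Anesthesia gas delivery interrupted) [OR] = 1 − (1−0.459682) × (1−0.025478) × (1−0.043200) = 0.496195
Rounded to 4 decimal places: P(Anesthesia gas delivery interrupted) ≈ 0.4962.

0.4962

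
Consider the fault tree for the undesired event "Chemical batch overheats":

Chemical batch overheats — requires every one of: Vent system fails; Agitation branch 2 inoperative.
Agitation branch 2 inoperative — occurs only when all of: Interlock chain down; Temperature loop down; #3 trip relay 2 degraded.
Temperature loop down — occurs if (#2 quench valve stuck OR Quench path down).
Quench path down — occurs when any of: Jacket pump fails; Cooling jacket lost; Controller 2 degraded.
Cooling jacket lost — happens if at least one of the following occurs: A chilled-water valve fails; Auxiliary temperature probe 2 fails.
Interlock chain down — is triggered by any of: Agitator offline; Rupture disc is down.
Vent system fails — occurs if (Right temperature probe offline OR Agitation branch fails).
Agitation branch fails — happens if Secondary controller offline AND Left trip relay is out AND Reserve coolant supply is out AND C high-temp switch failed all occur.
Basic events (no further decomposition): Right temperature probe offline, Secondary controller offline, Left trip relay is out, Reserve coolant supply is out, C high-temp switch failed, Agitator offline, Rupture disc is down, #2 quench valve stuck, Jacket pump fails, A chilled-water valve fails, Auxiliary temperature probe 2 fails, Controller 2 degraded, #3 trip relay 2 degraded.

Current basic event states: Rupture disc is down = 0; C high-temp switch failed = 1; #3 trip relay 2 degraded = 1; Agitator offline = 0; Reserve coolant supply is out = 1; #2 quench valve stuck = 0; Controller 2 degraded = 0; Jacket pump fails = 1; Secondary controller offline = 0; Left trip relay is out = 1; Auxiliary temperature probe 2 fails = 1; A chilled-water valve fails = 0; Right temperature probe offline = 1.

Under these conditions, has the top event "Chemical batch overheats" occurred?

No

Agitation branch fails [AND]: Secondary controller offline=not, Left trip relay is out=occurs, Reserve coolant supply is out=occurs, C high-temp switch failed=occurs → not all inputs occur → does not occur.
Vent system fails [OR]: Right temperature probe offline=occurs, Agitation branch fails=not → at least one input occurs → occurs.
Interlock chain down [OR]: Agitator offline=not, Rupture disc is down=not → no input occurs → does not occur.
Cooling jacket lost [OR]: A chilled-water valve fails=not, Auxiliary temperature probe 2 fails=occurs → at least one input occurs → occurs.
Quench path down [OR]: Jacket pump fails=occurs, Cooling jacket lost=occurs, Controller 2 degraded=not → at least one input occurs → occurs.
Temperature loop down [OR]: #2 quench valve stuck=not, Quench path down=occurs → at least one input occurs → occurs.
Agitation branch 2 inoperative [AND]: Interlock chain down=not, Temperature loop down=occurs, #3 trip relay 2 degraded=occurs → not all inputs occur → does not occur.
Chemical batch overheats [AND]: Vent system fails=occurs, Agitation branch 2 inoperative=not → not all inputs occur → does not occur.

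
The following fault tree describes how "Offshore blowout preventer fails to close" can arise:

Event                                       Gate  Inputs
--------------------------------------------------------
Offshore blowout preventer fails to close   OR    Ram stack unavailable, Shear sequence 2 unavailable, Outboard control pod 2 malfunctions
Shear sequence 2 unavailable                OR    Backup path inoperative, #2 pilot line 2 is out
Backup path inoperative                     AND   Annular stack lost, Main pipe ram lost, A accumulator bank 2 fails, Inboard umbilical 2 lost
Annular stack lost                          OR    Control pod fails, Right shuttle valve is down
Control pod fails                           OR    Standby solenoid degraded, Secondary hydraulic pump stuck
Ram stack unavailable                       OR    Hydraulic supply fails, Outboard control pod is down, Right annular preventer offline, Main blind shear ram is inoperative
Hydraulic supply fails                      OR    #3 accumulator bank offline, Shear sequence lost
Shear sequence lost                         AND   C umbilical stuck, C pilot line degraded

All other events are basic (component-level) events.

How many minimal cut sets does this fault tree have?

10

Shear sequence lost [AND]: one cut set from each child combined → 1 × 1 = 1 cut set(s).
Hydraulic supply fails [OR]: union of children's cut sets → 2 cut set(s).
Ram stack unavailable [OR]: union of children's cut sets → 5 cut set(s).
Control pod fails [OR]: union of children's cut sets → 2 cut set(s).
Annular stack lost [OR]: union of children's cut sets → 3 cut set(s).
Backup path inoperative [AND]: one cut set from each child combined → 3 × 1 × 1 × 1 = 3 cut set(s).
Shear sequence 2 unavailable [OR]: union of children's cut sets → 4 cut set(s).
Offshore blowout preventer fails to close [OR]: union of children's cut sets → 10 cut set(s).
Minimal cut sets: {#3 accumulator bank offline}; {C pilot line degraded, C umbilical stuck}; {Outboard control pod is down}; {Right annular preventer offline}; {Main blind shear ram is inoperative}; {A accumulator bank 2 fails, Inboard umbilical 2 lost, Main pipe ram lost, Standby solenoid degraded}; {A accumulator bank 2 fails, Inboard umbilical 2 lost, Main pipe ram lost, Secondary hydraulic pump stuck}; {A accumulator bank 2 fails, Inboard umbilical 2 lost, Main pipe ram lost, Right shuttle valve is down}; {#2 pilot line 2 is out}; {Outboard control pod 2 malfunctions}.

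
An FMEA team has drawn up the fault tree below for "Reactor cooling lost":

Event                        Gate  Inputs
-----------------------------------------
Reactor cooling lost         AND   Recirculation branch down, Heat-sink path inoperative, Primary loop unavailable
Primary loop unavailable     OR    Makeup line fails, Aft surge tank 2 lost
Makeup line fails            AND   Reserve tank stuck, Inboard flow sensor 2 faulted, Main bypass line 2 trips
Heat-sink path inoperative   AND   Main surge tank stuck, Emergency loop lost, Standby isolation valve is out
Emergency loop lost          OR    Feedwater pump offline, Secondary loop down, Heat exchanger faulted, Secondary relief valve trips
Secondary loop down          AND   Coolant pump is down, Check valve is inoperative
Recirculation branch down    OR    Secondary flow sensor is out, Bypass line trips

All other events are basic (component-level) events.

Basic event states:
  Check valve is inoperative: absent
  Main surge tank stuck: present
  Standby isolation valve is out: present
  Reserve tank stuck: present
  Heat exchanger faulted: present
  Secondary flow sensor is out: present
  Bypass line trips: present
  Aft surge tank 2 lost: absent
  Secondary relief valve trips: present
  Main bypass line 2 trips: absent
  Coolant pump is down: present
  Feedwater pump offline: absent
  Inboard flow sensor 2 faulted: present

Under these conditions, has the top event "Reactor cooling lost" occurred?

Recirculation branch down [OR]: Secondary flow sensor is out=occurs, Bypass line trips=occurs → at least one input occurs → occurs.
Secondary loop down [AND]: Coolant pump is down=occurs, Check valve is inoperative=not → not all inputs occur → does not occur.
Emergency loop lost [OR]: Feedwater pump offline=not, Secondary loop down=not, Heat exchanger faulted=occurs, Secondary relief valve trips=occurs → at least one input occurs → occurs.
Heat-sink path inoperative [AND]: Main surge tank stuck=occurs, Emergency loop lost=occurs, Standby isolation valve is out=occurs → all inputs occur → occurs.
Makeup line fails [AND]: Reserve tank stuck=occurs, Inboard flow sensor 2 faulted=occurs, Main bypass line 2 trips=not → not all inputs occur → does not occur.
Primary loop unavailable [OR]: Makeup line fails=not, Aft surge tank 2 lost=not → no input occurs → does not occur.
Reactor cooling lost [AND]: Recirculation branch down=occurs, Heat-sink path inoperative=occurs, Primary loop unavailable=not → not all inputs occur → does not occur.

No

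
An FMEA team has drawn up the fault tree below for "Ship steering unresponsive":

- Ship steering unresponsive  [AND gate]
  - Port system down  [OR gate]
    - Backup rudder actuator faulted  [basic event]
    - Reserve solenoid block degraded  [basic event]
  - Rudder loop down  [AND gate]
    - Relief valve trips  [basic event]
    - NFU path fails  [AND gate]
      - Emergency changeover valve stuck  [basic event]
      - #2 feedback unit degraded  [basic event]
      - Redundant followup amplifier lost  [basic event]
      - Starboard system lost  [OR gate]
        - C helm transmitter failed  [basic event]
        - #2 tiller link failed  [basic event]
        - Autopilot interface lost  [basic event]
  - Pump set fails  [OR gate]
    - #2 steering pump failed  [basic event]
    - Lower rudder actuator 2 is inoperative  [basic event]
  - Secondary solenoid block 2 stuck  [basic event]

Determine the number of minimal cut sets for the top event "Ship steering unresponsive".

Port system down [OR]: union of children's cut sets → 2 cut set(s).
Starboard system lost [OR]: union of children's cut sets → 3 cut set(s).
NFU path fails [AND]: one cut set from each child combined → 1 × 1 × 1 × 3 = 3 cut set(s).
Rudder loop down [AND]: one cut set from each child combined → 1 × 3 = 3 cut set(s).
Pump set fails [OR]: union of children's cut sets → 2 cut set(s).
Ship steering unresponsive [AND]: one cut set from each child combined → 2 × 3 × 2 × 1 = 12 cut set(s).

12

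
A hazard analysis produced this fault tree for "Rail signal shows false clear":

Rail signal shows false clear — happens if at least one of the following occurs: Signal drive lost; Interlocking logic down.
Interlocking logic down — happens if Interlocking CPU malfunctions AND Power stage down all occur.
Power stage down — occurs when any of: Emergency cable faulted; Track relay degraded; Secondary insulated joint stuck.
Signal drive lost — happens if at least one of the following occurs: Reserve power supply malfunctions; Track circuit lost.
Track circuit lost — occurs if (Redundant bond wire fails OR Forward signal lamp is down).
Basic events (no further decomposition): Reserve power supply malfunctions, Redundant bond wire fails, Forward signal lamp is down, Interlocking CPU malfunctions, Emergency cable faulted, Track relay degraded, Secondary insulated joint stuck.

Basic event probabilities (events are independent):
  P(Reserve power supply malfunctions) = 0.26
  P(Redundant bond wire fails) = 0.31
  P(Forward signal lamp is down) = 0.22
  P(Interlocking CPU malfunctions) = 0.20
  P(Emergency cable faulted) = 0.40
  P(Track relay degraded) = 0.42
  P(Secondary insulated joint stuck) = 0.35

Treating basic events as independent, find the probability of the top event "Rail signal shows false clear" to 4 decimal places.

0.6634

P(Track circuit lost) [OR] = 1 − (1−0.31) × (1−0.22) = 0.461800
P(Signal drive lost) [OR] = 1 − (1−0.26) × (1−0.461800) = 0.601732
P(Power stage down) [OR] = 1 − (1−0.40) × (1−0.42) × (1−0.35) = 0.773800
P(Interlocking logic down) [AND] = 0.20 × 0.773800 = 0.154760
P(Rail signal shows false clear) [OR] = 1 − (1−0.601732) × (1−0.154760) = 0.663368
Rounded to 4 decimal places: P(Rail signal shows false clear) ≈ 0.6634.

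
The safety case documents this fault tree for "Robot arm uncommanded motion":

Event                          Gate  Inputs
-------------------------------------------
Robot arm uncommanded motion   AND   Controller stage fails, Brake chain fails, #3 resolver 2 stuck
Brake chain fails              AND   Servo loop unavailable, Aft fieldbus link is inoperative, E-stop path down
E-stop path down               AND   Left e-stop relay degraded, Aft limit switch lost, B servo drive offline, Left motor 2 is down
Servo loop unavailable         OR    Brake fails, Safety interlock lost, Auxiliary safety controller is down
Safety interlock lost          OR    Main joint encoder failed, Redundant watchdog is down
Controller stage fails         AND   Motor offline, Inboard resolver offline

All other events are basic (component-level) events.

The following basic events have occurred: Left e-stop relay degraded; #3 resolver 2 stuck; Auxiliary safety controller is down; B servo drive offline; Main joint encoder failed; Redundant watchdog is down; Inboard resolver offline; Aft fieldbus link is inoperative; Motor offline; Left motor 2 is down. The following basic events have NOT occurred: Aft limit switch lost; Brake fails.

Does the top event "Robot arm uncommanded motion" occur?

Controller stage fails [AND]: Motor offline=occurs, Inboard resolver offline=occurs → all inputs occur → occurs.
Safety interlock lost [OR]: Main joint encoder failed=occurs, Redundant watchdog is down=occurs → at least one input occurs → occurs.
Servo loop unavailable [OR]: Brake fails=not, Safety interlock lost=occurs, Auxiliary safety controller is down=occurs → at least one input occurs → occurs.
E-stop path down [AND]: Left e-stop relay degraded=occurs, Aft limit switch lost=not, B servo drive offline=occurs, Left motor 2 is down=occurs → not all inputs occur → does not occur.
Brake chain fails [AND]: Servo loop unavailable=occurs, Aft fieldbus link is inoperative=occurs, E-stop path down=not → not all inputs occur → does not occur.
Robot arm uncommanded motion [AND]: Controller stage fails=occurs, Brake chain fails=not, #3 resolver 2 stuck=occurs → not all inputs occur → does not occur.

No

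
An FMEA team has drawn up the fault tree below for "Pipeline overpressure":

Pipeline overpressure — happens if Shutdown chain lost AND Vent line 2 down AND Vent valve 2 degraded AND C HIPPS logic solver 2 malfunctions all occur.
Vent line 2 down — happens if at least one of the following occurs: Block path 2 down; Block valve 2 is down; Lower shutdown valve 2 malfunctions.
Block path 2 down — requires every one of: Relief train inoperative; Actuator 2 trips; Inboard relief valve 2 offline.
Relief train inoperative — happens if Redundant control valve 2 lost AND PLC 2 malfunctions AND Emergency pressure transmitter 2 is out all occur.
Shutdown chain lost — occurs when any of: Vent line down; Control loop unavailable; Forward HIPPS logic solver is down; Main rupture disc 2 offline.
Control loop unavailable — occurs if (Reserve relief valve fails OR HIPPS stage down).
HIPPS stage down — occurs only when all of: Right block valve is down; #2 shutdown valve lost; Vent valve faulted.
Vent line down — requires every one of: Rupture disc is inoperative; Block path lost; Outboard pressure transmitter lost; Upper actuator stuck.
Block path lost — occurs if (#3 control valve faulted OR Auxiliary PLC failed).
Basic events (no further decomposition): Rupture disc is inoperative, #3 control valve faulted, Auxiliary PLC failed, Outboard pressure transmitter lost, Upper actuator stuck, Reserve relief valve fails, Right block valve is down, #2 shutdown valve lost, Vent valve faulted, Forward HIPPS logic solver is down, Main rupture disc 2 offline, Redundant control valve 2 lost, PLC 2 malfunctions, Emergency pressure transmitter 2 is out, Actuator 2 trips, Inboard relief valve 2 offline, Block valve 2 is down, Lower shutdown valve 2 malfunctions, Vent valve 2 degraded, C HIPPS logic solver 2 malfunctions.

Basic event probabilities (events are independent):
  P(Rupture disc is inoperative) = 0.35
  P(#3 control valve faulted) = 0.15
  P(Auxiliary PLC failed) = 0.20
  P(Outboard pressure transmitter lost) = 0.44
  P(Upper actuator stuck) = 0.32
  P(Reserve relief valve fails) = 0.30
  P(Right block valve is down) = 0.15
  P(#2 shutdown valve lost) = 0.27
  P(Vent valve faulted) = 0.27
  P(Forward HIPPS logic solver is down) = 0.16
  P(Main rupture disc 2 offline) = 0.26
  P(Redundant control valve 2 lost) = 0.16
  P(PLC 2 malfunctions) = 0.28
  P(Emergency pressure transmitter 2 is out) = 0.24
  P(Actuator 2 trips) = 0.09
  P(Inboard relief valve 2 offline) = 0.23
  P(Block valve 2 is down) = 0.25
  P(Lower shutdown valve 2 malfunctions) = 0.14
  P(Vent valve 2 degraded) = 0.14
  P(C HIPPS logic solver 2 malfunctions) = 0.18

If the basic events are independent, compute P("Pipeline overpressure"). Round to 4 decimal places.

0.0052

P(Block path lost) [OR] = 1 − (1−0.15) × (1−0.20) = 0.320000
P(Vent line down) [AND] = 0.35 × 0.320000 × 0.44 × 0.32 = 0.015770
P(HIPPS stage down) [AND] = 0.15 × 0.27 × 0.27 = 0.010935
P(Control loop unavailable) [OR] = 1 − (1−0.30) × (1−0.010935) = 0.307655
P(Shutdown chain lost) [OR] = 1 − (1−0.015770) × (1−0.307655) × (1−0.16) × (1−0.26) = 0.576425
P(Relief train inoperative) [AND] = 0.16 × 0.28 × 0.24 = 0.010752
P(Block path 2 down) [AND] = 0.010752 × 0.09 × 0.23 = 0.000223
P(Vent line 2 down) [OR] = 1 − (1−0.000223) × (1−0.25) × (1−0.14) = 0.355144
P(Pipeline overpressure) [AND] = 0.576425 × 0.355144 × 0.14 × 0.18 = 0.005159
Rounded to 4 decimal places: P(Pipeline overpressure) ≈ 0.0052.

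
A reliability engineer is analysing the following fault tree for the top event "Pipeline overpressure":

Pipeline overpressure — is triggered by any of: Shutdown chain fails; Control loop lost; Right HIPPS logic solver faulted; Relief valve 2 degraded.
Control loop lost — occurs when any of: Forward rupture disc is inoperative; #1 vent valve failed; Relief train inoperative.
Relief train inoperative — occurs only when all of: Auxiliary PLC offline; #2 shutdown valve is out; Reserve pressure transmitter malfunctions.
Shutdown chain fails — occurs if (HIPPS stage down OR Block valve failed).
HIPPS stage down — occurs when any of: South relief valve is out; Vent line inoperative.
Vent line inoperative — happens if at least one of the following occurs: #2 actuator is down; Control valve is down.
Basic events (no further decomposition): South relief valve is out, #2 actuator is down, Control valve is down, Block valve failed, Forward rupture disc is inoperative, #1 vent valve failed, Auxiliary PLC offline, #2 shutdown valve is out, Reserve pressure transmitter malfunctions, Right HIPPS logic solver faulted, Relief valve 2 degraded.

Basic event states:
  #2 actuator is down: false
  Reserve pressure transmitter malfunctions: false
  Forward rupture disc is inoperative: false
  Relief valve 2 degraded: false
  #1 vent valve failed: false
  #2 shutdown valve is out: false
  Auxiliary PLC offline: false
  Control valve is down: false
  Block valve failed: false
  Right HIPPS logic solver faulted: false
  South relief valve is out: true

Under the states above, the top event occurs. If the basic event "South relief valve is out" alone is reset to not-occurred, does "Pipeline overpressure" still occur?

No

Counterfactual: set "South relief valve is out" to not occurred.
Vent line inoperative [OR]: #2 actuator is down=not, Control valve is down=not → no input occurs → does not occur.
HIPPS stage down [OR]: South relief valve is out=not, Vent line inoperative=not → no input occurs → does not occur.
Shutdown chain fails [OR]: HIPPS stage down=not, Block valve failed=not → no input occurs → does not occur.
Relief train inoperative [AND]: Auxiliary PLC offline=not, #2 shutdown valve is out=not, Reserve pressure transmitter malfunctions=not → not all inputs occur → does not occur.
Control loop lost [OR]: Forward rupture disc is inoperative=not, #1 vent valve failed=not, Relief train inoperative=not → no input occurs → does not occur.
Pipeline overpressure [OR]: Shutdown chain fails=not, Control loop lost=not, Right HIPPS logic solver faulted=not, Relief valve 2 degraded=not → no input occurs → does not occur.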